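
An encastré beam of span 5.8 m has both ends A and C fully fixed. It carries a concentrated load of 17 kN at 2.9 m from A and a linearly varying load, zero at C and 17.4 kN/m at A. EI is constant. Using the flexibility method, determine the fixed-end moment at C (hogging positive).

M_C = 31.84 kN·m

Release both end moments; the primary structure is a simply-supported span AC with redundants M_A and M_C.
Simple-span end rotations at A and C under the given loads:
  at A: point load 17 at a = 2.9: Pab(L + b)/(6LEI) = 35.74/EI
  at C: point load 17 at a = 2.9: Pab(L + a)/(6LEI) = 35.74/EI
  at A: triangular load, peak 17.4: w₀L³/(45EI) = 75.44/EI
  at C: triangular load, peak 17.4: 7w₀L³/(360EI) = 66.01/EI
  θ_A0 = 111.2/EI,  θ_C0 = 101.8/EI
Flexibility coefficients: a unit moment at one end gives L/(3EI) there and L/(6EI) at the far end, so f₁₁ = f₂₂ = 1.933/EI and f₁₂ = f₂₁ = 0.9667/EI.
Compatibility — zero rotation at each built-in end:
  1.933 M_A + 0.9667 M_C = 111.2
  0.9667 M_A + 1.933 M_C = 101.8
Solving the pair gives M_A = 41.59 kN·m and M_C = 31.84 kN·m (hogging).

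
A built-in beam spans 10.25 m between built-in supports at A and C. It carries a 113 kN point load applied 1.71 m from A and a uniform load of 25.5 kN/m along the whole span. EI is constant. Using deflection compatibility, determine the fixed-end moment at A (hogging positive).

M_A = 357.4 kN·m

Release both end moments; the primary structure is a simply-supported span AC with redundants M_A and M_C.
On the primary (simply-supported) span, the end slopes from the loading are:
  at A: point load 113 at a = 1.71: Pab(L + b)/(6LEI) = 504.2/EI
  at C: point load 113 at a = 1.71: Pab(L + a)/(6LEI) = 320.9/EI
  at A: UDL 25.5: wL³/(24EI) = 1144/EI
  at C: UDL 25.5: wL³/(24EI) = 1144/EI
  θ_A0 = 1648/EI,  θ_C0 = 1465/EI
Flexibility coefficients: a unit moment at one end gives L/(3EI) there and L/(6EI) at the far end, so f₁₁ = f₂₂ = 3.417/EI and f₁₂ = f₂₁ = 1.708/EI.
Compatibility — zero rotation at each built-in end:
  3.417 M_A + 1.708 M_C = 1648
  1.708 M_A + 3.417 M_C = 1465
Solving the pair gives M_A = 357.4 kN·m and M_C = 250.1 kN·m (hogging).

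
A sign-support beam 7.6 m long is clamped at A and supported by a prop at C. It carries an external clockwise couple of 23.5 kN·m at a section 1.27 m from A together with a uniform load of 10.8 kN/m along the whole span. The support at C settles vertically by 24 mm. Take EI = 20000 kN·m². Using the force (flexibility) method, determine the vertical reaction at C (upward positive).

R_C = 28.92 kN

Release the roller at C. Primary structure: cantilever fixed at A.
Free-end deflection of the primary structure under the applied loading (downward +):
  clockwise couple 23.5 at a = 1.27: M₀a(2L − a)/(2EI) = 207.9/EI
  UDL 10.8: wL⁴/(8EI) = 4504/EI
  δ_0 = 4712/EI
Tip deflection under a unit load at C: L³/(3EI) = 146.3/EI.
With EI = 20000 kN·m²: δ_0 = 0.23559 m and δ_{CC} = 0.007316 m/kN.
Compatibility — the beam at C must follow the support down by 0.024 m: δ_0 − R_C·δ_{CC} = 0.024, so R_C = (0.23559 − 0.024)/0.007316 = 28.92 kN.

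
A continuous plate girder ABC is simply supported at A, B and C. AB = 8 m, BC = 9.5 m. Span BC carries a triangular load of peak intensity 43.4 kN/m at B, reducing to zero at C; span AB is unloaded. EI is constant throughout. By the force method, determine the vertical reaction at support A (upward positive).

R_A = -17.72 kN

Insert a hinge at B; M_B is the redundant, and each span becomes simply supported.
End slopes at the hinge B, treating each span as simply supported:
  span BC: triangular load, peak 43.4: w₀L³/(45EI) = 826.9/EI
  relative rotation θ_0 = (0 + 826.9)/EI = 826.9/EI
A unit hogging moment at B produces rotation L₁/(3EI) + L₂/(3EI) = 5.833/EI.
Compatibility: M_B·(L₁+L₂)/(3EI) = θ_0, giving M_B = 141.8 kN·m (hogging).
Span AB, ΣM about A with M_B applied at B: R_B^{AB}·8 = 0 + 141.8, so R_B^{AB} = 17.72 kN and R_A = 0 − 17.72 = -17.72 kN.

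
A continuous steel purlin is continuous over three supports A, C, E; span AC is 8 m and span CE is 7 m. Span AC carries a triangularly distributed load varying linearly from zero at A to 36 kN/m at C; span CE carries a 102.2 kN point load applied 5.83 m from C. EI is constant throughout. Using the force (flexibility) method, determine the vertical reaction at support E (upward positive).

Take M_C as the redundant. Released structure: two simple spans AC and CE with a hinge at C.
End slopes at the hinge C, treating each span as simply supported:
  span AC: triangular load, peak 36: w₀L³/(45EI) = 409.6/EI
  span CE: point load 102.2 at a = 5.83: Pab(L + b)/(6LEI) = 135.6/EI
  relative rotation θ_0 = (409.6 + 135.6)/EI = 545.2/EI
A unit hogging moment at C produces rotation L₁/(3EI) + L₂/(3EI) = 5/EI.
Slope continuity at C: θ_0 = M_C·5/EI, so M_C = 545.2/5 = 109 kN·m (hogging).
Span CE, ΣM about E: R_C^{CE}·7 = 119.6 + 109, so R_C^{CE} = 32.66 kN and R_E = 102.2 − 32.66 = 69.54 kN.

R_E = 69.54 kN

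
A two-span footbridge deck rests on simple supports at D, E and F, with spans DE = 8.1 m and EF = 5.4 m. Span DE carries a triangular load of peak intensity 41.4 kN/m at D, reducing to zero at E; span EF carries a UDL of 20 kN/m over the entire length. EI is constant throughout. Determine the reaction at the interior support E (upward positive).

R_E = 148.2 kN

Release continuity at E by inserting a hinge; the redundant is the internal moment M_E. The primary structure is two simply-supported spans DE and EF.
Rotations at E on the released spans (each span's end-slope, ×1/EI):
  span DE: triangular load, peak 41.4: 7w₀L³/(360EI) = 427.8/EI
  span EF: UDL 20: wL³/(24EI) = 131.2/EI
  relative rotation θ_0 = (427.8 + 131.2)/EI = 559/EI
A unit hogging moment at E produces rotation L₁/(3EI) + L₂/(3EI) = 4.5/EI.
Slope continuity at E: θ_0 = M_E·4.5/EI, so M_E = 559/4.5 = 124.2 kN·m (hogging).
Span DE, ΣM about D with M_E applied at E: R_E^{DE}·8.1 = 452.7 + 124.2, so R_E^{DE} = 71.23 kN and R_D = 167.7 − 71.23 = 96.44 kN.
Span EF, ΣM about F: R_E^{EF}·5.4 = 291.6 + 124.2, so R_E^{EF} = 77.01 kN and R_F = 108 − 77.01 = 30.99 kN.
R_E = 71.23 + 77.01 = 148.2 kN.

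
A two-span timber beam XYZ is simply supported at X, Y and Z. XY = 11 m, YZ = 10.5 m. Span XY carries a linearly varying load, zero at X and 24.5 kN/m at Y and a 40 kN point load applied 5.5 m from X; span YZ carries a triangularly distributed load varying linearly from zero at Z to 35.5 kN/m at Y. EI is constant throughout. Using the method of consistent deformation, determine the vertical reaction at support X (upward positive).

R_X = 40.3 kN

Release continuity at Y by inserting a hinge; the redundant is the internal moment M_Y. The primary structure is two simply-supported spans XY and YZ.
End slopes at the hinge Y, treating each span as simply supported:
  span XY: triangular load, peak 24.5: w₀L³/(45EI) = 724.7/EI
  span XY: point load 40 at a = 5.5: Pab(L + a)/(6LEI) = 302.5/EI
  span YZ: triangular load, peak 35.5: w₀L³/(45EI) = 913.2/EI
  relative rotation θ_0 = (1027 + 913.2)/EI = 1940/EI
A unit hogging moment at Y produces rotation L₁/(3EI) + L₂/(3EI) = 7.167/EI.
Slope continuity at Y: θ_0 = M_Y·7.167/EI, so M_Y = 1940/7.167 = 270.8 kN·m (hogging).
Span XY, ΣM about X with M_Y applied at Y: R_Y^{XY}·11 = 1208 + 270.8, so R_Y^{XY} = 134.4 kN and R_X = 174.8 − 134.4 = 40.3 kN.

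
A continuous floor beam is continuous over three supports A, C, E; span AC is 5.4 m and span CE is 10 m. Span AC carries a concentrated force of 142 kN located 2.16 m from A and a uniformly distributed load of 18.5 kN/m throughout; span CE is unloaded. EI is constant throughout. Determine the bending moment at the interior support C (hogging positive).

Insert a hinge at C; M_C is the redundant, and each span becomes simply supported.
Discontinuity in slope at C on the released structure — sum the simple-span end rotations:
  span AC: point load 142 at a = 2.16: Pab(L + a)/(6LEI) = 231.9/EI
  span AC: UDL 18.5: wL³/(24EI) = 121.4/EI
  relative rotation θ_0 = (353.3 + 0)/EI = 353.3/EI
A unit hogging moment at C produces rotation L₁/(3EI) + L₂/(3EI) = 5.133/EI.
Compatibility: M_C·(L₁+L₂)/(3EI) = θ_0, giving M_C = 68.82 kN·m (hogging).

M_C = 68.82 kN·m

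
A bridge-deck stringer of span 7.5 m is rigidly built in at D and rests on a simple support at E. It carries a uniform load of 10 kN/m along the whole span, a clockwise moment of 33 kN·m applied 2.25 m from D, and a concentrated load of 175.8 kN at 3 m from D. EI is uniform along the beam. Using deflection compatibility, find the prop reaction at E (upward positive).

Release the roller at E. Primary structure: cantilever fixed at D.
Primary-structure tip deflection at E by superposition:
  UDL 10: wL⁴/(8EI) = 3955/EI
  clockwise couple 33 at a = 2.25: M₀a(2L − a)/(2EI) = 473.3/EI
  point load 175.8 at a = 3: Pa²(3L − a)/(6EI) = 5142/EI
  δ_0 = 9571/EI
Flexibility coefficient — unit upward force at E: δ_{EE} = L³/(3EI) = 140.6/EI.
Compatibility at E: δ_0 − R_E·δ_{EE} = 0, so R_E = 9571/140.6 = 68.06 kN.

R_E = 68.06 kN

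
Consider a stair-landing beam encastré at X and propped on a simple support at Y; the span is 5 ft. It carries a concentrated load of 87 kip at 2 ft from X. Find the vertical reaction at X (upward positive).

Choose R_Y as the redundant. The primary structure is the cantilever fixed at X.
Primary-structure tip deflection at Y by superposition:
  point load 87 at a = 2: Pa²(3L − a)/(6EI) = 754/EI
Flexibility coefficient — unit upward force at Y: δ_{YY} = L³/(3EI) = 41.67/EI.
The prop prevents deflection at Y: R_Y = δ_0/δ_{YY} = 754/41.67 = 18.1 kip.
Vertical equilibrium: R_X = ΣP − R_Y = 87 − 18.1 = 68.9 kip.

R_X = 68.9 kip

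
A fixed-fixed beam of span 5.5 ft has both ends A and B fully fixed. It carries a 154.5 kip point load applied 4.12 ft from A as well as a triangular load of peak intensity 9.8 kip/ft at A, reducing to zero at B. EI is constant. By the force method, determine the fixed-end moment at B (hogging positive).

M_B = 129.5 kip·ft

Take the two fixed-end moments M_A, M_B as redundants; the released structure is the simple span AB.
On the primary (simply-supported) span, the end slopes from the loading are:
  at A: point load 154.5 at a = 4.12: Pab(L + b)/(6LEI) = 183.1/EI
  at B: point load 154.5 at a = 4.12: Pab(L + a)/(6LEI) = 256.1/EI
  at A: triangular load, peak 9.8: w₀L³/(45EI) = 36.23/EI
  at B: triangular load, peak 9.8: 7w₀L³/(360EI) = 31.7/EI
  θ_A0 = 219.4/EI,  θ_B0 = 287.8/EI
Flexibility coefficients: a unit moment at one end gives L/(3EI) there and L/(6EI) at the far end, so f₁₁ = f₂₂ = 1.833/EI and f₁₂ = f₂₁ = 0.9167/EI.
Compatibility — zero rotation at each built-in end:
  1.833 M_A + 0.9167 M_B = 219.4
  0.9167 M_A + 1.833 M_B = 287.8
Solving the pair gives M_A = 54.9 kip·ft and M_B = 129.5 kip·ft (hogging).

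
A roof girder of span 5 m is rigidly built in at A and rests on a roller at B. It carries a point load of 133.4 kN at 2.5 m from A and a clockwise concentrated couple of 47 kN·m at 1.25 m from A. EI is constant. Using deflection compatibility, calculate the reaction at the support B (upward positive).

Take the reaction at B as the redundant and release it; the primary structure is a cantilever fixed at A.
Deflection at B on the released cantilever, summing each load's contribution:
  point load 133.4 at a = 2.5: Pa²(3L − a)/(6EI) = 1737/EI
  clockwise couple 47 at a = 1.25: M₀a(2L − a)/(2EI) = 257/EI
  δ_0 = 1994/EI
Tip deflection under a unit load at B: L³/(3EI) = 41.67/EI.
Compatibility at B: δ_0 − R_B·δ_{BB} = 0, so R_B = 1994/41.67 = 47.86 kN.

R_B = 47.86 kN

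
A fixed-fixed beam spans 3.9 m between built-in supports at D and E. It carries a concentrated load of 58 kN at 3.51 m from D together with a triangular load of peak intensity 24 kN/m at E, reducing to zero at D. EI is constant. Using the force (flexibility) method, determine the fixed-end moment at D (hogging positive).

Take the two fixed-end moments M_D, M_E as redundants; the released structure is the simple span DE.
On the primary (simply-supported) span, the end slopes from the loading are:
  at D: point load 58 at a = 3.51: Pab(L + b)/(6LEI) = 14.56/EI
  at E: point load 58 at a = 3.51: Pab(L + a)/(6LEI) = 25.14/EI
  at D: triangular load, peak 24: 7w₀L³/(360EI) = 27.68/EI
  at E: triangular load, peak 24: w₀L³/(45EI) = 31.64/EI
  θ_D0 = 42.24/EI,  θ_E0 = 56.78/EI
Flexibility coefficients: a unit moment at one end gives L/(3EI) there and L/(6EI) at the far end, so f₁₁ = f₂₂ = 1.3/EI and f₁₂ = f₂₁ = 0.65/EI.
Compatibility — zero rotation at each built-in end:
  1.3 M_D + 0.65 M_E = 42.24
  0.65 M_D + 1.3 M_E = 56.78
Solving the pair gives M_D = 14.2 kN·m and M_E = 36.57 kN·m (hogging).

M_D = 14.2 kN·m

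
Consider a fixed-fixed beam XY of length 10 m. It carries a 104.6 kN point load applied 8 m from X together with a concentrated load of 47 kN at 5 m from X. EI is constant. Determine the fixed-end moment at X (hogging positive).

M_X = 92.22 kN·m

Release both end moments; the primary structure is a simply-supported span XY with redundants M_X and M_Y.
Simple-span end rotations at X and Y under the given loads:
  at X: point load 104.6 at a = 8: Pab(L + b)/(6LEI) = 334.7/EI
  at Y: point load 104.6 at a = 8: Pab(L + a)/(6LEI) = 502.1/EI
  at X: point load 47 at a = 5: Pab(L + b)/(6LEI) = 293.8/EI
  at Y: point load 47 at a = 5: Pab(L + a)/(6LEI) = 293.8/EI
  θ_X0 = 628.5/EI,  θ_Y0 = 795.8/EI
Flexibility coefficients: a unit moment at one end gives L/(3EI) there and L/(6EI) at the far end, so f₁₁ = f₂₂ = 3.333/EI and f₁₂ = f₂₁ = 1.667/EI.
Compatibility — zero rotation at each built-in end:
  3.333 M_X + 1.667 M_Y = 628.5
  1.667 M_X + 3.333 M_Y = 795.8
Solving the pair gives M_X = 92.22 kN·m and M_Y = 192.6 kN·m (hogging).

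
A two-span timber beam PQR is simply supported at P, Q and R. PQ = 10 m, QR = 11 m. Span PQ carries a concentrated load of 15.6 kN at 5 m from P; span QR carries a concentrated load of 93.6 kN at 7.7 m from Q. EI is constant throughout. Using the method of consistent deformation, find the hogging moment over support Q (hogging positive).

Insert a hinge at Q; M_Q is the redundant, and each span becomes simply supported.
Rotations at Q on the released spans (each span's end-slope, ×1/EI):
  span PQ: point load 15.6 at a = 5: Pab(L + a)/(6LEI) = 97.5/EI
  span QR: point load 93.6 at a = 7.7: Pab(L + b)/(6LEI) = 515.3/EI
  relative rotation θ_0 = (97.5 + 515.3)/EI = 612.8/EI
A unit hogging moment at Q produces rotation L₁/(3EI) + L₂/(3EI) = 7/EI.
Slope continuity at Q: θ_0 = M_Q·7/EI, so M_Q = 612.8/7 = 87.54 kN·m (hogging).

M_Q = 87.54 kN·m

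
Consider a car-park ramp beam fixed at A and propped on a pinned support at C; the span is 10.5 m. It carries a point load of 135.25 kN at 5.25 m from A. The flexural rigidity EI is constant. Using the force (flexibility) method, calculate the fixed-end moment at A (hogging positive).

M_A = 266.3 kN·m

Choose R_C as the redundant. The primary structure is the cantilever fixed at A.
Downward deflection at the released point C due to the loads:
  point load 135.25 at a = 5.25: Pa²(3L − a)/(6EI) = 16309/EI
Flexibility coefficient — unit upward force at C: δ_{CC} = L³/(3EI) = 385.9/EI.
Compatibility at C: δ_0 − R_C·δ_{CC} = 0, so R_C = 16309/385.9 = 42.27 kN.
Moment equilibrium about A: M_A = Σ(load moments about A) − R_C·L = 710.1 − 42.27×10.5 = 266.3 kN·m.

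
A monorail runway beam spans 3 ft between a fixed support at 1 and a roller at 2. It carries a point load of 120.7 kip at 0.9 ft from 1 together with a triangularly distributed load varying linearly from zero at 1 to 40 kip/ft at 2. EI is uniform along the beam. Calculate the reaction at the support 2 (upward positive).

R_2 = 47.67 kip

Release the roller at 2. Primary structure: cantilever fixed at 1.
Free-end deflection of the primary structure under the applied loading (downward +):
  point load 120.7 at a = 0.9: Pa²(3L − a)/(6EI) = 132/EI
  triangular load, peak 40 at the free end: 11w₀L⁴/(120EI) = 297/EI
  δ_0 = 429/EI
Tip deflection under a unit load at 2: L³/(3EI) = 9/EI.
Compatibility at 2: δ_0 − R_2·δ_{22} = 0, so R_2 = 429/9 = 47.67 kip.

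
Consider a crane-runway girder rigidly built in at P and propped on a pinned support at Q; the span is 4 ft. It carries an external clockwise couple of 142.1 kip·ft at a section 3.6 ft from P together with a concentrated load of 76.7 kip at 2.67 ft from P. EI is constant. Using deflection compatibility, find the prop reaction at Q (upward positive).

R_Q = 92.61 kip

Remove the prop at Q; the released (primary) structure is a cantilever built in at P.
Primary-structure tip deflection at Q by superposition:
  clockwise couple 142.1 at a = 3.6: M₀a(2L − a)/(2EI) = 1125/EI
  point load 76.7 at a = 2.67: Pa²(3L − a)/(6EI) = 850.3/EI
  δ_0 = 1976/EI
Flexibility coefficient — unit upward force at Q: δ_{QQ} = L³/(3EI) = 21.33/EI.
Compatibility at Q: δ_0 − R_Q·δ_{QQ} = 0, so R_Q = 1976/21.33 = 92.61 kip.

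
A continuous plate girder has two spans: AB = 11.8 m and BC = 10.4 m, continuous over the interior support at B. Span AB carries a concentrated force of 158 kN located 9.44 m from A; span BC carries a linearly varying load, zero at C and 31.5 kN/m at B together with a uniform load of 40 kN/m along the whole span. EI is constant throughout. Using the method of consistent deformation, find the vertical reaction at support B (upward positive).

R_B = 534.5 kN

Take M_B as the redundant. Released structure: two simple spans AB and BC with a hinge at B.
Discontinuity in slope at B on the released structure — sum the simple-span end rotations:
  span AB: point load 158 at a = 9.44: Pab(L + a)/(6LEI) = 1056/EI
  span BC: triangular load, peak 31.5: w₀L³/(45EI) = 787.4/EI
  span BC: UDL 40: wL³/(24EI) = 1875/EI
  relative rotation θ_0 = (1056 + 2662)/EI = 3718/EI
A unit hogging moment at B produces rotation L₁/(3EI) + L₂/(3EI) = 7.4/EI.
Compatibility: M_B·(L₁+L₂)/(3EI) = θ_0, giving M_B = 502.5 kN·m (hogging).
Span AB, ΣM about A with M_B applied at B: R_B^{AB}·11.8 = 1492 + 502.5, so R_B^{AB} = 169 kN and R_A = 158 − 169 = -10.98 kN.
Span BC, ΣM about C: R_B^{BC}·10.4 = 3299 + 502.5, so R_B^{BC} = 365.5 kN and R_C = 579.8 − 365.5 = 214.3 kN.
R_B = 169 + 365.5 = 534.5 kN.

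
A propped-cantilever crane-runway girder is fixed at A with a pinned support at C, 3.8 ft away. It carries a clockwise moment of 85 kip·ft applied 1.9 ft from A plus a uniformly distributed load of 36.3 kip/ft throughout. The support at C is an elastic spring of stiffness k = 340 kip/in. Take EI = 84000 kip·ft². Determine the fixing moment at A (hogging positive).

M_A = 209.6 kip·ft

Release the roller at C. Primary structure: cantilever fixed at A.
Primary-structure tip deflection at C by superposition:
  clockwise couple 85 at a = 1.9: M₀a(2L − a)/(2EI) = 460.3/EI
  UDL 36.3: wL⁴/(8EI) = 946.1/EI
  δ_0 = 1406/EI
Tip deflection under a unit load at C: L³/(3EI) = 18.29/EI.
With EI = 84000 kip·ft²: δ_0 = 0.016743 ft and δ_{CC} = 0.000218 ft/kip.
Compatibility — the spring shortens by R_C/k under the reaction it provides: δ_0 − R_C·δ_{CC} = R_C/k. With 1/k = 1/(340×12) ft/kip = 0.000245 ft/kip, R_C = δ_0 / (δ_{CC} + 1/k) = 0.016743 / (0.000218 + 0.000245) = 36.17 kip.
Moment equilibrium about A: M_A = Σ(load moments about A) − R_C·L = 347.1 − 36.17×3.8 = 209.6 kip·ft.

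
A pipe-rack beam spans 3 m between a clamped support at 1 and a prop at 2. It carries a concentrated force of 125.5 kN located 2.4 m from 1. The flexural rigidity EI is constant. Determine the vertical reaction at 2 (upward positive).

Remove the prop at 2; the released (primary) structure is a cantilever built in at 1.
Free-end deflection of the primary structure under the applied loading (downward +):
  point load 125.5 at a = 2.4: Pa²(3L − a)/(6EI) = 795.2/EI
Tip deflection under a unit load at 2: L³/(3EI) = 9/EI.
The prop prevents deflection at 2: R_2 = δ_0/δ_{22} = 795.2/9 = 88.35 kN.

R_2 = 88.35 kN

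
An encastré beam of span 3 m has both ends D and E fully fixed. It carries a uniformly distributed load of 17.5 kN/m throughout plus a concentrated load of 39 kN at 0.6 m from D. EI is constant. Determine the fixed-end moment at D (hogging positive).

M_D = 28.1 kN·m

Release both end moments; the primary structure is a simply-supported span DE with redundants M_D and M_E.
On the primary (simply-supported) span, the end slopes from the loading are:
  at D: UDL 17.5: wL³/(24EI) = 19.69/EI
  at E: UDL 17.5: wL³/(24EI) = 19.69/EI
  at D: point load 39 at a = 0.6: Pab(L + b)/(6LEI) = 16.85/EI
  at E: point load 39 at a = 0.6: Pab(L + a)/(6LEI) = 11.23/EI
  θ_D0 = 36.54/EI,  θ_E0 = 30.92/EI
Flexibility coefficients: a unit moment at one end gives L/(3EI) there and L/(6EI) at the far end, so f₁₁ = f₂₂ = 1/EI and f₁₂ = f₂₁ = 0.5/EI.
Compatibility — zero rotation at each built-in end:
  1 M_D + 0.5 M_E = 36.54
  0.5 M_D + 1 M_E = 30.92
Solving the pair gives M_D = 28.1 kN·m and M_E = 16.87 kN·m (hogging).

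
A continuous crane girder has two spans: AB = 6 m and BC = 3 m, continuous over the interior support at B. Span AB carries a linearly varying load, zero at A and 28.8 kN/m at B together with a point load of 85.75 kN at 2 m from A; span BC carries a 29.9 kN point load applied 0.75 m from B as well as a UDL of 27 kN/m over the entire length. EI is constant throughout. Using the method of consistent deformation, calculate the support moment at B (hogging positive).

Release continuity at B by inserting a hinge; the redundant is the internal moment M_B. The primary structure is two simply-supported spans AB and BC.
Rotations at B on the released spans (each span's end-slope, ×1/EI):
  span AB: triangular load, peak 28.8: w₀L³/(45EI) = 138.2/EI
  span AB: point load 85.75 at a = 2: Pab(L + a)/(6LEI) = 152.4/EI
  span BC: point load 29.9 at a = 0.75: Pab(L + b)/(6LEI) = 14.72/EI
  span BC: UDL 27: wL³/(24EI) = 30.38/EI
  relative rotation θ_0 = (290.7 + 45.09)/EI = 335.8/EI
A unit hogging moment at B produces rotation L₁/(3EI) + L₂/(3EI) = 3/EI.
Slope continuity at B: θ_0 = M_B·3/EI, so M_B = 335.8/3 = 111.9 kN·m (hogging).

M_B = 111.9 kN·m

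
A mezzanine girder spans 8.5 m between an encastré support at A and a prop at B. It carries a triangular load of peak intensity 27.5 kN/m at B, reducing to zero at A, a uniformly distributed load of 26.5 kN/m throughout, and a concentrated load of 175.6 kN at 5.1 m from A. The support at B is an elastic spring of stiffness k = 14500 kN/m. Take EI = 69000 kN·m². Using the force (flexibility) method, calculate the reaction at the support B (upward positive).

R_B = 219.5 kN

Remove the prop at B; the released (primary) structure is a cantilever built in at A.
Deflection at B on the released cantilever, summing each load's contribution:
  triangular load, peak 27.5 at the free end: 11w₀L⁴/(120EI) = 13159/EI
  UDL 26.5: wL⁴/(8EI) = 17291/EI
  point load 175.6 at a = 5.1: Pa²(3L − a)/(6EI) = 15529/EI
  δ_0 = 45979/EI
Tip deflection under a unit load at B: L³/(3EI) = 204.7/EI.
With EI = 69000 kN·m²: δ_0 = 0.66637 m and δ_{BB} = 0.002967 m/kN.
Compatibility — the spring shortens by R_B/k under the reaction it provides: δ_0 − R_B·δ_{BB} = R_B/k. With 1/k = 0.000069 m/kN, R_B = δ_0 / (δ_{BB} + 1/k) = 0.66637 / (0.002967 + 0.000069) = 219.5 kN.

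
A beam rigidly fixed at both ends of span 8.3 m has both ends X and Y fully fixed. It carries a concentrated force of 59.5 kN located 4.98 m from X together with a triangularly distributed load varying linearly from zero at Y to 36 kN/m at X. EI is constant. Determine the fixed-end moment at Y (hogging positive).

M_Y = 153.8 kN·m

Take the two fixed-end moments M_X, M_Y as redundants; the released structure is the simple span XY.
On the primary (simply-supported) span, the end slopes from the loading are:
  at X: point load 59.5 at a = 4.98: Pab(L + b)/(6LEI) = 229.5/EI
  at Y: point load 59.5 at a = 4.98: Pab(L + a)/(6LEI) = 262.3/EI
  at X: triangular load, peak 36: w₀L³/(45EI) = 457.4/EI
  at Y: triangular load, peak 36: 7w₀L³/(360EI) = 400.3/EI
  θ_X0 = 687/EI,  θ_Y0 = 662.6/EI
Flexibility coefficients: a unit moment at one end gives L/(3EI) there and L/(6EI) at the far end, so f₁₁ = f₂₂ = 2.767/EI and f₁₂ = f₂₁ = 1.383/EI.
Compatibility — zero rotation at each built-in end:
  2.767 M_X + 1.383 M_Y = 687
  1.383 M_X + 2.767 M_Y = 662.6
Solving the pair gives M_X = 171.4 kN·m and M_Y = 153.8 kN·m (hogging).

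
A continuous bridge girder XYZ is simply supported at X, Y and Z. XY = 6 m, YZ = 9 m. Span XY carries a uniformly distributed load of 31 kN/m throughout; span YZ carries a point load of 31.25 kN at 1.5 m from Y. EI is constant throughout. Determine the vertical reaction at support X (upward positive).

Insert a hinge at Y; M_Y is the redundant, and each span becomes simply supported.
End slopes at the hinge Y, treating each span as simply supported:
  span XY: UDL 31: wL³/(24EI) = 279/EI
  span YZ: point load 31.25 at a = 1.5: Pab(L + b)/(6LEI) = 107.4/EI
  relative rotation θ_0 = (279 + 107.4)/EI = 386.4/EI
A unit hogging moment at Y produces rotation L₁/(3EI) + L₂/(3EI) = 5/EI.
Slope continuity at Y: θ_0 = M_Y·5/EI, so M_Y = 386.4/5 = 77.28 kN·m (hogging).
Span XY, ΣM about X with M_Y applied at Y: R_Y^{XY}·6 = 558 + 77.28, so R_Y^{XY} = 105.9 kN and R_X = 186 − 105.9 = 80.12 kN.

R_X = 80.12 kN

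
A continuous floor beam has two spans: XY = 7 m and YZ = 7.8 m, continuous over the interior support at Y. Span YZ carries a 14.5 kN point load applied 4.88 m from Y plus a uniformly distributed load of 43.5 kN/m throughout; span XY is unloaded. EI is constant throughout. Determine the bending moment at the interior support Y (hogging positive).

M_Y = 183.9 kN·m

Insert a hinge at Y; M_Y is the redundant, and each span becomes simply supported.
Rotations at Y on the released spans (each span's end-slope, ×1/EI):
  span YZ: point load 14.5 at a = 4.88: Pab(L + b)/(6LEI) = 47.33/EI
  span YZ: UDL 43.5: wL³/(24EI) = 860.1/EI
  relative rotation θ_0 = (0 + 907.5)/EI = 907.5/EI
A unit hogging moment at Y produces rotation L₁/(3EI) + L₂/(3EI) = 4.933/EI.
Slope continuity at Y: θ_0 = M_Y·4.933/EI, so M_Y = 907.5/4.933 = 183.9 kN·m (hogging).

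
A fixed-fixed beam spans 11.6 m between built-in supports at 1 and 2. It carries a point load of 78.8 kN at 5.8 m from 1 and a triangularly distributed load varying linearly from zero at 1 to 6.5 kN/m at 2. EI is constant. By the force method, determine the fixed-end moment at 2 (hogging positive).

Release both end moments; the primary structure is a simply-supported span 12 with redundants M_1 and M_2.
End rotations of the released simple span under the applied load (×1/EI):
  at 1: point load 78.8 at a = 5.8: Pab(L + b)/(6LEI) = 662.7/EI
  at 2: point load 78.8 at a = 5.8: Pab(L + a)/(6LEI) = 662.7/EI
  at 1: triangular load, peak 6.5: 7w₀L³/(360EI) = 197.3/EI
  at 2: triangular load, peak 6.5: w₀L³/(45EI) = 225.5/EI
  θ_10 = 860/EI,  θ_20 = 888.2/EI
Flexibility coefficients: a unit moment at one end gives L/(3EI) there and L/(6EI) at the far end, so f₁₁ = f₂₂ = 3.867/EI and f₁₂ = f₂₁ = 1.933/EI.
Compatibility — zero rotation at each built-in end:
  3.867 M_1 + 1.933 M_2 = 860
  1.933 M_1 + 3.867 M_2 = 888.2
Solving the pair gives M_1 = 143.4 kN·m and M_2 = 158 kN·m (hogging).

M_2 = 158 kN·m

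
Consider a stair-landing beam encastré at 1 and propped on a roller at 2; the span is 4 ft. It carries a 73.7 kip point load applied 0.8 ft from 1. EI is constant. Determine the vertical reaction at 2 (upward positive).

Choose R_2 as the redundant. The primary structure is the cantilever fixed at 1.
Primary-structure tip deflection at 2 by superposition:
  point load 73.7 at a = 0.8: Pa²(3L − a)/(6EI) = 88.05/EI
Flexibility coefficient — unit upward force at 2: δ_{22} = L³/(3EI) = 21.33/EI.
Compatibility at 2: δ_0 − R_2·δ_{22} = 0, so R_2 = 88.05/21.33 = 4.127 kip.

R_2 = 4.127 kip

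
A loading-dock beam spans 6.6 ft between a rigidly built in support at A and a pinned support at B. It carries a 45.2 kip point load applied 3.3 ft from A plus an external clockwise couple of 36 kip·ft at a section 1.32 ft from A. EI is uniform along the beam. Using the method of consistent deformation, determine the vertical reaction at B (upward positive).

Take the reaction at B as the redundant and release it; the primary structure is a cantilever fixed at A.
Free-end deflection of the primary structure under the applied loading (downward +):
  point load 45.2 at a = 3.3: Pa²(3L − a)/(6EI) = 1354/EI
  clockwise couple 36 at a = 1.32: M₀a(2L − a)/(2EI) = 282.3/EI
  δ_0 = 1636/EI
Flexibility coefficient — unit upward force at B: δ_{BB} = L³/(3EI) = 95.83/EI.
Compatibility at B: δ_0 − R_B·δ_{BB} = 0, so R_B = 1636/95.83 = 17.07 kip.

R_B = 17.07 kip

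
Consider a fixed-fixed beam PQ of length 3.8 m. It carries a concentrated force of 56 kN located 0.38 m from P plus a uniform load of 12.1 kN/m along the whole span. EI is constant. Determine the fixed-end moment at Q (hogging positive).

Release both end moments; the primary structure is a simply-supported span PQ with redundants M_P and M_Q.
On the primary (simply-supported) span, the end slopes from the loading are:
  at P: point load 56 at a = 0.38: Pab(L + b)/(6LEI) = 23.05/EI
  at Q: point load 56 at a = 0.38: Pab(L + a)/(6LEI) = 13.34/EI
  at P: UDL 12.1: wL³/(24EI) = 27.66/EI
  at Q: UDL 12.1: wL³/(24EI) = 27.66/EI
  θ_P0 = 50.71/EI,  θ_Q0 = 41.01/EI
Flexibility coefficients: a unit moment at one end gives L/(3EI) there and L/(6EI) at the far end, so f₁₁ = f₂₂ = 1.267/EI and f₁₂ = f₂₁ = 0.6333/EI.
Compatibility — zero rotation at each built-in end:
  1.267 M_P + 0.6333 M_Q = 50.71
  0.6333 M_P + 1.267 M_Q = 41.01
Solving the pair gives M_P = 31.8 kN·m and M_Q = 16.48 kN·m (hogging).

M_Q = 16.48 kN·m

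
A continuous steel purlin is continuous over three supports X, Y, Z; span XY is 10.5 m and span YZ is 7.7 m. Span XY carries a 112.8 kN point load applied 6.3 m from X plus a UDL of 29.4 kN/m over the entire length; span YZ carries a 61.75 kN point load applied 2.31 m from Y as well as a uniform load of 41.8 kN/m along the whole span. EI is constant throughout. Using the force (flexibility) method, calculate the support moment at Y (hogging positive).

Insert a hinge at Y; M_Y is the redundant, and each span becomes simply supported.
Rotations at Y on the released spans (each span's end-slope, ×1/EI):
  span XY: point load 112.8 at a = 6.3: Pab(L + a)/(6LEI) = 795.9/EI
  span XY: UDL 29.4: wL³/(24EI) = 1418/EI
  span YZ: point load 61.75 at a = 2.31: Pab(L + b)/(6LEI) = 217.8/EI
  span YZ: UDL 41.8: wL³/(24EI) = 795.1/EI
  relative rotation θ_0 = (2214 + 1013)/EI = 3227/EI
A unit hogging moment at Y produces rotation L₁/(3EI) + L₂/(3EI) = 6.067/EI.
Slope continuity at Y: θ_0 = M_Y·6.067/EI, so M_Y = 3227/6.067 = 531.9 kN·m (hogging).

M_Y = 531.9 kN·m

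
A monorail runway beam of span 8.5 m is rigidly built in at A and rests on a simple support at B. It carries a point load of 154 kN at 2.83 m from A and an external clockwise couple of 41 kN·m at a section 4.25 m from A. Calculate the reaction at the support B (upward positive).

R_B = 28.19 kN

Take the reaction at B as the redundant and release it; the primary structure is a cantilever fixed at A.
Deflection at B on the released cantilever, summing each load's contribution:
  point load 154 at a = 2.83: Pa²(3L − a)/(6EI) = 4660/EI
  clockwise couple 41 at a = 4.25: M₀a(2L − a)/(2EI) = 1111/EI
  δ_0 = 5771/EI
Tip deflection under a unit load at B: L³/(3EI) = 204.7/EI.
The prop prevents deflection at B: R_B = δ_0/δ_{BB} = 5771/204.7 = 28.19 kN.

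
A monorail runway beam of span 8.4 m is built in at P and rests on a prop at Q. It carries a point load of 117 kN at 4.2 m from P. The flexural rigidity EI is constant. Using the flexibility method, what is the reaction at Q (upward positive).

R_Q = 36.56 kN

Take the reaction at Q as the redundant and release it; the primary structure is a cantilever fixed at P.
Primary-structure tip deflection at Q by superposition:
  point load 117 at a = 4.2: Pa²(3L − a)/(6EI) = 7224/EI
Flexibility coefficient — unit upward force at Q: δ_{QQ} = L³/(3EI) = 197.6/EI.
Compatibility at Q: δ_0 − R_Q·δ_{QQ} = 0, so R_Q = 7224/197.6 = 36.56 kN.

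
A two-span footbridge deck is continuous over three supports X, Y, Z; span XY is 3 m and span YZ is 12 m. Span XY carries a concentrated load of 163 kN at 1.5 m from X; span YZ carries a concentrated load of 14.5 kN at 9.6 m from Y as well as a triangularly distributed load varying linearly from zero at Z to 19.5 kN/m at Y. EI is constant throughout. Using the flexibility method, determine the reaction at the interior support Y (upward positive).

R_Y = 238 kN

Release continuity at Y by inserting a hinge; the redundant is the internal moment M_Y. The primary structure is two simply-supported spans XY and YZ.
End slopes at the hinge Y, treating each span as simply supported:
  span XY: point load 163 at a = 1.5: Pab(L + a)/(6LEI) = 91.69/EI
  span YZ: point load 14.5 at a = 9.6: Pab(L + b)/(6LEI) = 66.82/EI
  span YZ: triangular load, peak 19.5: w₀L³/(45EI) = 748.8/EI
  relative rotation θ_0 = (91.69 + 815.6)/EI = 907.3/EI
A unit hogging moment at Y produces rotation L₁/(3EI) + L₂/(3EI) = 5/EI.
Slope continuity at Y: θ_0 = M_Y·5/EI, so M_Y = 907.3/5 = 181.5 kN·m (hogging).
Span XY, ΣM about X with M_Y applied at Y: R_Y^{XY}·3 = 244.5 + 181.5, so R_Y^{XY} = 142 kN and R_X = 163 − 142 = 21.01 kN.
Span YZ, ΣM about Z: R_Y^{YZ}·12 = 970.8 + 181.5, so R_Y^{YZ} = 96.02 kN and R_Z = 131.5 − 96.02 = 35.48 kN.
R_Y = 142 + 96.02 = 238 kN.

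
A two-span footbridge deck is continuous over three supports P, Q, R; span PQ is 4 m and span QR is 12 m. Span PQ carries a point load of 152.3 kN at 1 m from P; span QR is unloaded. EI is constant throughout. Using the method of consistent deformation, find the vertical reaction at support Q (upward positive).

Take M_Q as the redundant. Released structure: two simple spans PQ and QR with a hinge at Q.
End slopes at the hinge Q, treating each span as simply supported:
  span PQ: point load 152.3 at a = 1: Pab(L + a)/(6LEI) = 95.19/EI
  relative rotation θ_0 = (95.19 + 0)/EI = 95.19/EI
A unit hogging moment at Q produces rotation L₁/(3EI) + L₂/(3EI) = 5.333/EI.
Slope continuity at Q: θ_0 = M_Q·5.333/EI, so M_Q = 95.19/5.333 = 17.85 kN·m (hogging).
Span PQ, ΣM about P with M_Q applied at Q: R_Q^{PQ}·4 = 152.3 + 17.85, so R_Q^{PQ} = 42.54 kN and R_P = 152.3 − 42.54 = 109.8 kN.
Span QR, ΣM about R: R_Q^{QR}·12 = 0 + 17.85, so R_Q^{QR} = 1.487 kN and R_R = 0 − 1.487 = -1.487 kN.
R_Q = 42.54 + 1.487 = 44.02 kN.

R_Q = 44.02 kN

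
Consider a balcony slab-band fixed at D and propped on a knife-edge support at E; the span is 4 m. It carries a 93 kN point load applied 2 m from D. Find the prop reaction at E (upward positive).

Choose R_E as the redundant. The primary structure is the cantilever fixed at D.
Deflection at E on the released cantilever, summing each load's contribution:
  point load 93 at a = 2: Pa²(3L − a)/(6EI) = 620/EI
Flexibility coefficient — unit upward force at E: δ_{EE} = L³/(3EI) = 21.33/EI.
Compatibility at E: δ_0 − R_E·δ_{EE} = 0, so R_E = 620/21.33 = 29.06 kN.

R_E = 29.06 kN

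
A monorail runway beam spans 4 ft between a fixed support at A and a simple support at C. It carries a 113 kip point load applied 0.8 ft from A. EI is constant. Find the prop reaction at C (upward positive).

R_C = 6.328 kip

Remove the prop at C; the released (primary) structure is a cantilever built in at A.
Primary-structure tip deflection at C by superposition:
  point load 113 at a = 0.8: Pa²(3L − a)/(6EI) = 135/EI
Flexibility coefficient — unit upward force at C: δ_{CC} = L³/(3EI) = 21.33/EI.
Compatibility at C: δ_0 − R_C·δ_{CC} = 0, so R_C = 135/21.33 = 6.328 kip.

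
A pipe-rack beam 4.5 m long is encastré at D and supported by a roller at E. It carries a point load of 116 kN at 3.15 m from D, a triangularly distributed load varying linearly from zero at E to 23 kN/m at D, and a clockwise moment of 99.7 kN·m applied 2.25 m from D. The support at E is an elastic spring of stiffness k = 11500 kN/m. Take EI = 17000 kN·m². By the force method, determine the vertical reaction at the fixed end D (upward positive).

R_D = 71.78 kN

Release the roller at E. Primary structure: cantilever fixed at D.
Deflection at E on the released cantilever, summing each load's contribution:
  point load 116 at a = 3.15: Pa²(3L − a)/(6EI) = 1985/EI
  triangular load, peak 23 at the fixed end: w₀L⁴/(30EI) = 314.4/EI
  clockwise couple 99.7 at a = 2.25: M₀a(2L − a)/(2EI) = 757.1/EI
  δ_0 = 3057/EI
Tip deflection under a unit load at E: L³/(3EI) = 30.38/EI.
With EI = 17000 kN·m²: δ_0 = 0.17982 m and δ_{EE} = 0.001787 m/kN.
Compatibility — the spring shortens by R_E/k under the reaction it provides: δ_0 − R_E·δ_{EE} = R_E/k. With 1/k = 0.000087 m/kN, R_E = δ_0 / (δ_{EE} + 1/k) = 0.17982 / (0.001787 + 0.000087) = 95.97 kN.
Vertical equilibrium: R_D = ΣP − R_E = 167.8 − 95.97 = 71.78 kN.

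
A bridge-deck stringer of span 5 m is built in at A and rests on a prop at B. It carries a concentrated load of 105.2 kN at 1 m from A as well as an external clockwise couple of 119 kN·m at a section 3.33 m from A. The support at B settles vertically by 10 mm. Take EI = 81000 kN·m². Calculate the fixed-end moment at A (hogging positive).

M_A = 133.4 kN·m

Release the roller at B. Primary structure: cantilever fixed at A.
Downward deflection at the released point B due to the loads:
  point load 105.2 at a = 1: Pa²(3L − a)/(6EI) = 245.5/EI
  clockwise couple 119 at a = 3.33: M₀a(2L − a)/(2EI) = 1322/EI
  δ_0 = 1567/EI
Flexibility coefficient — unit upward force at B: δ_{BB} = L³/(3EI) = 41.67/EI.
With EI = 81000 kN·m²: δ_0 = 0.019346 m and δ_{BB} = 0.000514 m/kN.
Compatibility — the beam at B must follow the support down by 0.01 m: δ_0 − R_B·δ_{BB} = 0.01, so R_B = (0.019346 − 0.01)/0.000514 = 18.17 kN.
Moment equilibrium about A: M_A = Σ(load moments about A) − R_B·L = 224.2 − 18.17×5 = 133.4 kN·m.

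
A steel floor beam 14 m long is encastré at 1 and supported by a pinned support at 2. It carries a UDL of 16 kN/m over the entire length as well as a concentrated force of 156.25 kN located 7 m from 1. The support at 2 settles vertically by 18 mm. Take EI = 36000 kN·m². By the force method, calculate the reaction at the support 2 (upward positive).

R_2 = 132.1 kN

Release the roller at 2. Primary structure: cantilever fixed at 1.
Deflection at 2 on the released cantilever, summing each load's contribution:
  UDL 16: wL⁴/(8EI) = 76832/EI
  point load 156.25 at a = 7: Pa²(3L − a)/(6EI) = 44661/EI
  δ_0 = 121493/EI
Tip deflection under a unit load at 2: L³/(3EI) = 914.7/EI.
With EI = 36000 kN·m²: δ_0 = 3.3748 m and δ_{22} = 0.025407 m/kN.
Compatibility — the beam at 2 must follow the support down by 0.018 m: δ_0 − R_2·δ_{22} = 0.018, so R_2 = (3.3748 − 0.018)/0.025407 = 132.1 kN.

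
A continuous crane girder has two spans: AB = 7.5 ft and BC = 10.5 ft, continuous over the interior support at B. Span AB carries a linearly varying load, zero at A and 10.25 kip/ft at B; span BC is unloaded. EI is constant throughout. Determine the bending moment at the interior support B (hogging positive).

M_B = 16.02 kip·ft

Insert a hinge at B; M_B is the redundant, and each span becomes simply supported.
Discontinuity in slope at B on the released structure — sum the simple-span end rotations:
  span AB: triangular load, peak 10.25: w₀L³/(45EI) = 96.09/EI
  relative rotation θ_0 = (96.09 + 0)/EI = 96.09/EI
A unit hogging moment at B produces rotation L₁/(3EI) + L₂/(3EI) = 6/EI.
Slope continuity at B: θ_0 = M_B·6/EI, so M_B = 96.09/6 = 16.02 kip·ft (hogging).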